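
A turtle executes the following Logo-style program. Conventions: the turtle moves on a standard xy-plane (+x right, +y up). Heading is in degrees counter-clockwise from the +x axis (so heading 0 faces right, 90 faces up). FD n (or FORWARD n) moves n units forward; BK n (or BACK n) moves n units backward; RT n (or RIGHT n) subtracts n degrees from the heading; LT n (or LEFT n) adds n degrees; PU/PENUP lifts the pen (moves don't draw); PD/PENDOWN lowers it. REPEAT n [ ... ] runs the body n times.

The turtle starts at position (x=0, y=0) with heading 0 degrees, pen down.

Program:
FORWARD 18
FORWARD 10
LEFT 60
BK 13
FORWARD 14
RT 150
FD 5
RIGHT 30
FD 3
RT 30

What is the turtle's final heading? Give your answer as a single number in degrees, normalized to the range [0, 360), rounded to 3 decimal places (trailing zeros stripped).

Executing turtle program step by step:
Start: pos=(0,0), heading=0, pen down
FD 18: (0,0) -> (18,0) [heading=0, draw]
FD 10: (18,0) -> (28,0) [heading=0, draw]
LT 60: heading 0 -> 60
BK 13: (28,0) -> (21.5,-11.258) [heading=60, draw]
FD 14: (21.5,-11.258) -> (28.5,0.866) [heading=60, draw]
RT 150: heading 60 -> 270
FD 5: (28.5,0.866) -> (28.5,-4.134) [heading=270, draw]
RT 30: heading 270 -> 240
FD 3: (28.5,-4.134) -> (27,-6.732) [heading=240, draw]
RT 30: heading 240 -> 210
Final: pos=(27,-6.732), heading=210, 6 segment(s) drawn

Answer: 210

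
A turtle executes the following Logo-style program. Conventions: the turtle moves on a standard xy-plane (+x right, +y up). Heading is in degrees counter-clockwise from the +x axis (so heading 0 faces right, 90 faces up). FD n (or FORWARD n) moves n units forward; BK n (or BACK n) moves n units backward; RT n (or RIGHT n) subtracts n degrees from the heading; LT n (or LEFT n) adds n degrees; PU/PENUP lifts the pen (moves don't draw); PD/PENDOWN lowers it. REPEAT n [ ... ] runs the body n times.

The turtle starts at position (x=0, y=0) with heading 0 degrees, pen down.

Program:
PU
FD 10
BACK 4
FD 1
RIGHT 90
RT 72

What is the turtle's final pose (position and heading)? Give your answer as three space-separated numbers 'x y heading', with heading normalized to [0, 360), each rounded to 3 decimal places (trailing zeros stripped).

Executing turtle program step by step:
Start: pos=(0,0), heading=0, pen down
PU: pen up
FD 10: (0,0) -> (10,0) [heading=0, move]
BK 4: (10,0) -> (6,0) [heading=0, move]
FD 1: (6,0) -> (7,0) [heading=0, move]
RT 90: heading 0 -> 270
RT 72: heading 270 -> 198
Final: pos=(7,0), heading=198, 0 segment(s) drawn

Answer: 7 0 198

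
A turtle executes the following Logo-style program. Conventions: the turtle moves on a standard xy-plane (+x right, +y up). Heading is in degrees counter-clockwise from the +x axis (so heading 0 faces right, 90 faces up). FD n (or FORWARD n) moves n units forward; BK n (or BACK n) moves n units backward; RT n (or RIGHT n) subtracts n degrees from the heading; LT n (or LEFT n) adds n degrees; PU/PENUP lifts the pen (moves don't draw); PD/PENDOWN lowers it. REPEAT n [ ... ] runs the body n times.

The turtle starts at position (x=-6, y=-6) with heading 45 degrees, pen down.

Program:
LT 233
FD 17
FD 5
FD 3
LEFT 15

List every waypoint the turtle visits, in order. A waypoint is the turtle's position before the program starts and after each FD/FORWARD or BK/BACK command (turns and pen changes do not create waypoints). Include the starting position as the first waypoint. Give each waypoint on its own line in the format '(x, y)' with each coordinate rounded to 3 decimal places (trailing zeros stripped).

Answer: (-6, -6)
(-3.634, -22.835)
(-2.938, -27.786)
(-2.521, -30.757)

Derivation:
Executing turtle program step by step:
Start: pos=(-6,-6), heading=45, pen down
LT 233: heading 45 -> 278
FD 17: (-6,-6) -> (-3.634,-22.835) [heading=278, draw]
FD 5: (-3.634,-22.835) -> (-2.938,-27.786) [heading=278, draw]
FD 3: (-2.938,-27.786) -> (-2.521,-30.757) [heading=278, draw]
LT 15: heading 278 -> 293
Final: pos=(-2.521,-30.757), heading=293, 3 segment(s) drawn
Waypoints (4 total):
(-6, -6)
(-3.634, -22.835)
(-2.938, -27.786)
(-2.521, -30.757)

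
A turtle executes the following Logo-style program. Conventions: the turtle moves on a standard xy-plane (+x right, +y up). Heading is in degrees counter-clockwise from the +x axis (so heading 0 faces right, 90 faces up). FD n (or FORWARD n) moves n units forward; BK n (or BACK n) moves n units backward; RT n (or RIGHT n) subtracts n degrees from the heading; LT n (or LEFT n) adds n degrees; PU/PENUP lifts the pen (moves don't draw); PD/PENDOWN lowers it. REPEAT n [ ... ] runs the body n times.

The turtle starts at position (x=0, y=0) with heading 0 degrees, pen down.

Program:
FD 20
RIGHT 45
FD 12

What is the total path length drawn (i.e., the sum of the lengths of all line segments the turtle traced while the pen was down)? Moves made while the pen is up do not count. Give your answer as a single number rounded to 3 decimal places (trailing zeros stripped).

Answer: 32

Derivation:
Executing turtle program step by step:
Start: pos=(0,0), heading=0, pen down
FD 20: (0,0) -> (20,0) [heading=0, draw]
RT 45: heading 0 -> 315
FD 12: (20,0) -> (28.485,-8.485) [heading=315, draw]
Final: pos=(28.485,-8.485), heading=315, 2 segment(s) drawn

Segment lengths:
  seg 1: (0,0) -> (20,0), length = 20
  seg 2: (20,0) -> (28.485,-8.485), length = 12
Total = 32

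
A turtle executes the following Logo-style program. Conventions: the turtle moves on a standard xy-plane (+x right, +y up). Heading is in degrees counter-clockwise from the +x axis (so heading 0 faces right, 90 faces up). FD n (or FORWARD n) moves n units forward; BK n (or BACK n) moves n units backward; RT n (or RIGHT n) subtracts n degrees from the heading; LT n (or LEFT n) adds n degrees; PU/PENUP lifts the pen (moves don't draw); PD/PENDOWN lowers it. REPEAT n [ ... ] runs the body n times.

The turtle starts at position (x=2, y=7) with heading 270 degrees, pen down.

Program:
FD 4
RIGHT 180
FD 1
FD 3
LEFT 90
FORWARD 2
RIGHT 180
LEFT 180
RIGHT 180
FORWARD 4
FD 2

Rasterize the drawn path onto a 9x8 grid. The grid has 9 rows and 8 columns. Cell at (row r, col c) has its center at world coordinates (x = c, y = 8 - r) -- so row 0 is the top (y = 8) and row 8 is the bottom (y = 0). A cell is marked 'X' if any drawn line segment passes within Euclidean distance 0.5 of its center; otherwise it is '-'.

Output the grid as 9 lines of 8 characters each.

Answer: --------
XXXXXXX-
--X-----
--X-----
--X-----
--X-----
--------
--------
--------

Derivation:
Segment 0: (2,7) -> (2,3)
Segment 1: (2,3) -> (2,4)
Segment 2: (2,4) -> (2,7)
Segment 3: (2,7) -> (-0,7)
Segment 4: (-0,7) -> (4,7)
Segment 5: (4,7) -> (6,7)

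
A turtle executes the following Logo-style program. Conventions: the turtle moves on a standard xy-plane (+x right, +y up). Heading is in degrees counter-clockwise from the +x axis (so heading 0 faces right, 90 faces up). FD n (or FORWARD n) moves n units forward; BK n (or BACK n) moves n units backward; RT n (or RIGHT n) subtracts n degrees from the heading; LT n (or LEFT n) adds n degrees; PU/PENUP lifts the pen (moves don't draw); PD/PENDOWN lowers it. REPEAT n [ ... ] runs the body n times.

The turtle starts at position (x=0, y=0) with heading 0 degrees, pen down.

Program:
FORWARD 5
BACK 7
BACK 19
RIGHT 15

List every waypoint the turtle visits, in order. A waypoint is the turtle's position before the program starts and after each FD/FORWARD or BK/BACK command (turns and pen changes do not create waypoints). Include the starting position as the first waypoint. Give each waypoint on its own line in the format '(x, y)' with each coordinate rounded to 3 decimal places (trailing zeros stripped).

Answer: (0, 0)
(5, 0)
(-2, 0)
(-21, 0)

Derivation:
Executing turtle program step by step:
Start: pos=(0,0), heading=0, pen down
FD 5: (0,0) -> (5,0) [heading=0, draw]
BK 7: (5,0) -> (-2,0) [heading=0, draw]
BK 19: (-2,0) -> (-21,0) [heading=0, draw]
RT 15: heading 0 -> 345
Final: pos=(-21,0), heading=345, 3 segment(s) drawn
Waypoints (4 total):
(0, 0)
(5, 0)
(-2, 0)
(-21, 0)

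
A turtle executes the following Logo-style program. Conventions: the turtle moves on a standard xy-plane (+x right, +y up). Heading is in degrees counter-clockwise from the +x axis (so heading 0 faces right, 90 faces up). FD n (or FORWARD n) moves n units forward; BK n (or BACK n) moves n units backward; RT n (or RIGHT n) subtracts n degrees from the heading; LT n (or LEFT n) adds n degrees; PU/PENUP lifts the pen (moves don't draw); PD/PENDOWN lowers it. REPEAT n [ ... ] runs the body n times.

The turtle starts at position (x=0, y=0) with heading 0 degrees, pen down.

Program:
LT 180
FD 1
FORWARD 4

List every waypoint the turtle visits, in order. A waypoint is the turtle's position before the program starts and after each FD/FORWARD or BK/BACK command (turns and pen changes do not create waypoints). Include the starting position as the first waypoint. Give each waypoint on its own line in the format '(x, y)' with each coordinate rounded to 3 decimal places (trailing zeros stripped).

Answer: (0, 0)
(-1, 0)
(-5, 0)

Derivation:
Executing turtle program step by step:
Start: pos=(0,0), heading=0, pen down
LT 180: heading 0 -> 180
FD 1: (0,0) -> (-1,0) [heading=180, draw]
FD 4: (-1,0) -> (-5,0) [heading=180, draw]
Final: pos=(-5,0), heading=180, 2 segment(s) drawn
Waypoints (3 total):
(0, 0)
(-1, 0)
(-5, 0)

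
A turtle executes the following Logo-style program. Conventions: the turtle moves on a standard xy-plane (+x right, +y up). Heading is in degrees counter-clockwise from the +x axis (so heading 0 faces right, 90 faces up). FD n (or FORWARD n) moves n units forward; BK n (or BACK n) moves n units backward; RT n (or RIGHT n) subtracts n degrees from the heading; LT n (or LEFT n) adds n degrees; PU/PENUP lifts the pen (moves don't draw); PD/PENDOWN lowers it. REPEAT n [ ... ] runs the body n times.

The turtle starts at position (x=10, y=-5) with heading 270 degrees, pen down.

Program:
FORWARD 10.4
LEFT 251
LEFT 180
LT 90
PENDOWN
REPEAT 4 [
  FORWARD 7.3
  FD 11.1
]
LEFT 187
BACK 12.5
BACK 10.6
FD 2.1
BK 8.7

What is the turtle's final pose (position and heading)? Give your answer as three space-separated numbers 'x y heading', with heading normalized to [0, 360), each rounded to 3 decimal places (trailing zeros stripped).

Executing turtle program step by step:
Start: pos=(10,-5), heading=270, pen down
FD 10.4: (10,-5) -> (10,-15.4) [heading=270, draw]
LT 251: heading 270 -> 161
LT 180: heading 161 -> 341
LT 90: heading 341 -> 71
PD: pen down
REPEAT 4 [
  -- iteration 1/4 --
  FD 7.3: (10,-15.4) -> (12.377,-8.498) [heading=71, draw]
  FD 11.1: (12.377,-8.498) -> (15.99,1.998) [heading=71, draw]
  -- iteration 2/4 --
  FD 7.3: (15.99,1.998) -> (18.367,8.9) [heading=71, draw]
  FD 11.1: (18.367,8.9) -> (21.981,19.395) [heading=71, draw]
  -- iteration 3/4 --
  FD 7.3: (21.981,19.395) -> (24.358,26.297) [heading=71, draw]
  FD 11.1: (24.358,26.297) -> (27.971,36.793) [heading=71, draw]
  -- iteration 4/4 --
  FD 7.3: (27.971,36.793) -> (30.348,43.695) [heading=71, draw]
  FD 11.1: (30.348,43.695) -> (33.962,54.19) [heading=71, draw]
]
LT 187: heading 71 -> 258
BK 12.5: (33.962,54.19) -> (36.561,66.417) [heading=258, draw]
BK 10.6: (36.561,66.417) -> (38.765,76.785) [heading=258, draw]
FD 2.1: (38.765,76.785) -> (38.328,74.731) [heading=258, draw]
BK 8.7: (38.328,74.731) -> (40.137,83.241) [heading=258, draw]
Final: pos=(40.137,83.241), heading=258, 13 segment(s) drawn

Answer: 40.137 83.241 258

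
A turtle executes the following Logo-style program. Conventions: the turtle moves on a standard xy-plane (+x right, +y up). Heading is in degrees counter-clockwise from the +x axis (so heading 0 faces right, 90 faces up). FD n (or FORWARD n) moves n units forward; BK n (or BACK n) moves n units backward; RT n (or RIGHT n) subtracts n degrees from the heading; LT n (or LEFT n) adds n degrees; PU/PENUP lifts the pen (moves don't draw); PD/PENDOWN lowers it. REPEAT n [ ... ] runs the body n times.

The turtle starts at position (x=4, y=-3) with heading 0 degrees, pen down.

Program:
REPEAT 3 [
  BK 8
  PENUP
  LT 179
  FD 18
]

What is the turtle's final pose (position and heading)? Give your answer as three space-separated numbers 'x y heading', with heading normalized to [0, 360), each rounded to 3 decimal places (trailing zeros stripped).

Executing turtle program step by step:
Start: pos=(4,-3), heading=0, pen down
REPEAT 3 [
  -- iteration 1/3 --
  BK 8: (4,-3) -> (-4,-3) [heading=0, draw]
  PU: pen up
  LT 179: heading 0 -> 179
  FD 18: (-4,-3) -> (-21.997,-2.686) [heading=179, move]
  -- iteration 2/3 --
  BK 8: (-21.997,-2.686) -> (-13.998,-2.825) [heading=179, move]
  PU: pen up
  LT 179: heading 179 -> 358
  FD 18: (-13.998,-2.825) -> (3.991,-3.454) [heading=358, move]
  -- iteration 3/3 --
  BK 8: (3.991,-3.454) -> (-4.005,-3.174) [heading=358, move]
  PU: pen up
  LT 179: heading 358 -> 177
  FD 18: (-4.005,-3.174) -> (-21.98,-2.232) [heading=177, move]
]
Final: pos=(-21.98,-2.232), heading=177, 1 segment(s) drawn

Answer: -21.98 -2.232 177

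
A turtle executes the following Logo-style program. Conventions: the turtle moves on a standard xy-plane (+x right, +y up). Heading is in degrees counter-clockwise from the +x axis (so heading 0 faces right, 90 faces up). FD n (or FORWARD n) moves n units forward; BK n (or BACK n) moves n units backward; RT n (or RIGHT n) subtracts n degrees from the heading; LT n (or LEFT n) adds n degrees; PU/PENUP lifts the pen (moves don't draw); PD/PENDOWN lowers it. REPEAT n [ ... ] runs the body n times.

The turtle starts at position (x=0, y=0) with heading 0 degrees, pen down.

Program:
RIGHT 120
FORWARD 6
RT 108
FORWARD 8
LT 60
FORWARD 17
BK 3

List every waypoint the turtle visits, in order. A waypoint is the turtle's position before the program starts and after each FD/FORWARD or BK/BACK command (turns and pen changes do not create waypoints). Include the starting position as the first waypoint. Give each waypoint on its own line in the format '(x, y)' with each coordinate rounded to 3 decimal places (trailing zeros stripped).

Answer: (0, 0)
(-3, -5.196)
(-8.353, 0.749)
(-24.982, -2.785)
(-22.047, -2.162)

Derivation:
Executing turtle program step by step:
Start: pos=(0,0), heading=0, pen down
RT 120: heading 0 -> 240
FD 6: (0,0) -> (-3,-5.196) [heading=240, draw]
RT 108: heading 240 -> 132
FD 8: (-3,-5.196) -> (-8.353,0.749) [heading=132, draw]
LT 60: heading 132 -> 192
FD 17: (-8.353,0.749) -> (-24.982,-2.785) [heading=192, draw]
BK 3: (-24.982,-2.785) -> (-22.047,-2.162) [heading=192, draw]
Final: pos=(-22.047,-2.162), heading=192, 4 segment(s) drawn
Waypoints (5 total):
(0, 0)
(-3, -5.196)
(-8.353, 0.749)
(-24.982, -2.785)
(-22.047, -2.162)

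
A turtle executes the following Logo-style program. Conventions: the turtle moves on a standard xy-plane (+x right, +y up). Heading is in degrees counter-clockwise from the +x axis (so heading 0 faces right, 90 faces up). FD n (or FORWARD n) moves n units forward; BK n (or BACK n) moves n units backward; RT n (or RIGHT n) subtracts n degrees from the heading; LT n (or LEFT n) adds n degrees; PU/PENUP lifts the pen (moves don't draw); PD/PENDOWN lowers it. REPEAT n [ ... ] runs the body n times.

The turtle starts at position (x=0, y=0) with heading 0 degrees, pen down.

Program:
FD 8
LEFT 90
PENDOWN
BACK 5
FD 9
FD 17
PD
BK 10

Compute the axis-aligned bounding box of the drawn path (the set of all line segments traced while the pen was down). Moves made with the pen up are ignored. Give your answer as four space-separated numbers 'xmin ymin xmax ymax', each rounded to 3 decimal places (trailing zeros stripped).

Executing turtle program step by step:
Start: pos=(0,0), heading=0, pen down
FD 8: (0,0) -> (8,0) [heading=0, draw]
LT 90: heading 0 -> 90
PD: pen down
BK 5: (8,0) -> (8,-5) [heading=90, draw]
FD 9: (8,-5) -> (8,4) [heading=90, draw]
FD 17: (8,4) -> (8,21) [heading=90, draw]
PD: pen down
BK 10: (8,21) -> (8,11) [heading=90, draw]
Final: pos=(8,11), heading=90, 5 segment(s) drawn

Segment endpoints: x in {0, 8, 8}, y in {-5, 0, 4, 11, 21}
xmin=0, ymin=-5, xmax=8, ymax=21

Answer: 0 -5 8 21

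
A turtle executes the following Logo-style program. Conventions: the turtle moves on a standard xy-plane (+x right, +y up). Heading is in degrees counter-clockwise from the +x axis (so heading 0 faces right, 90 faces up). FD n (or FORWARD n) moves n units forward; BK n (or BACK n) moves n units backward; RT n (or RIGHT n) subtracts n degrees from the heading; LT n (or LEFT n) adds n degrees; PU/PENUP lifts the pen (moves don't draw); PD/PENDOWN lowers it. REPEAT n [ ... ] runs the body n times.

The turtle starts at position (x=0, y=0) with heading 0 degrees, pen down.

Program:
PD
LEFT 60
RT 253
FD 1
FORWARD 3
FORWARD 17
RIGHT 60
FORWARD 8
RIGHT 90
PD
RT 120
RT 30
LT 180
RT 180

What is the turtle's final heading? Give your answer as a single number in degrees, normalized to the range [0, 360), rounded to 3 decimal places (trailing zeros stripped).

Executing turtle program step by step:
Start: pos=(0,0), heading=0, pen down
PD: pen down
LT 60: heading 0 -> 60
RT 253: heading 60 -> 167
FD 1: (0,0) -> (-0.974,0.225) [heading=167, draw]
FD 3: (-0.974,0.225) -> (-3.897,0.9) [heading=167, draw]
FD 17: (-3.897,0.9) -> (-20.462,4.724) [heading=167, draw]
RT 60: heading 167 -> 107
FD 8: (-20.462,4.724) -> (-22.801,12.374) [heading=107, draw]
RT 90: heading 107 -> 17
PD: pen down
RT 120: heading 17 -> 257
RT 30: heading 257 -> 227
LT 180: heading 227 -> 47
RT 180: heading 47 -> 227
Final: pos=(-22.801,12.374), heading=227, 4 segment(s) drawn

Answer: 227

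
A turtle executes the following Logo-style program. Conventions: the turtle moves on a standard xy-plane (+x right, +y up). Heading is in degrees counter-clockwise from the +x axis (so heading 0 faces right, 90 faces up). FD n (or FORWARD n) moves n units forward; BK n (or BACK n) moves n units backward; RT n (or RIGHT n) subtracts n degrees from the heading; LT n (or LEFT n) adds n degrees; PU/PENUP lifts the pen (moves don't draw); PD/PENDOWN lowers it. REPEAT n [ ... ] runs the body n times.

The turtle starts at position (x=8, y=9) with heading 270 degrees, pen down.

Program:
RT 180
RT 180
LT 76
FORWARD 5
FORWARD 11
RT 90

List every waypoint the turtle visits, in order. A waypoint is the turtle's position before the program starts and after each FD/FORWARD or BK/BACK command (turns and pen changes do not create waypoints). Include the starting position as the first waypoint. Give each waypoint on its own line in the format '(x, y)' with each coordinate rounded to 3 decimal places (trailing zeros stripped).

Answer: (8, 9)
(12.851, 7.79)
(23.525, 5.129)

Derivation:
Executing turtle program step by step:
Start: pos=(8,9), heading=270, pen down
RT 180: heading 270 -> 90
RT 180: heading 90 -> 270
LT 76: heading 270 -> 346
FD 5: (8,9) -> (12.851,7.79) [heading=346, draw]
FD 11: (12.851,7.79) -> (23.525,5.129) [heading=346, draw]
RT 90: heading 346 -> 256
Final: pos=(23.525,5.129), heading=256, 2 segment(s) drawn
Waypoints (3 total):
(8, 9)
(12.851, 7.79)
(23.525, 5.129)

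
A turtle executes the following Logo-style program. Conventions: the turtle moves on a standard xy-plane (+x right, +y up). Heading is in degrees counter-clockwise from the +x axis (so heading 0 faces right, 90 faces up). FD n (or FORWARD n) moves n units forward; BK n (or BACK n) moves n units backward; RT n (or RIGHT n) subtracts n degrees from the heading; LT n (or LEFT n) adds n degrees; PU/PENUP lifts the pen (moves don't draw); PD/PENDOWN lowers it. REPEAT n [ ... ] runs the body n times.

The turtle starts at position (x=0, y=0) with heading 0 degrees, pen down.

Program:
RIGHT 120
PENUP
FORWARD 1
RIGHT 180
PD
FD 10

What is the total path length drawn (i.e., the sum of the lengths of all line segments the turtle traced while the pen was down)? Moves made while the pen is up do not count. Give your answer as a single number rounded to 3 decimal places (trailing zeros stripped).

Answer: 10

Derivation:
Executing turtle program step by step:
Start: pos=(0,0), heading=0, pen down
RT 120: heading 0 -> 240
PU: pen up
FD 1: (0,0) -> (-0.5,-0.866) [heading=240, move]
RT 180: heading 240 -> 60
PD: pen down
FD 10: (-0.5,-0.866) -> (4.5,7.794) [heading=60, draw]
Final: pos=(4.5,7.794), heading=60, 1 segment(s) drawn

Segment lengths:
  seg 1: (-0.5,-0.866) -> (4.5,7.794), length = 10
Total = 10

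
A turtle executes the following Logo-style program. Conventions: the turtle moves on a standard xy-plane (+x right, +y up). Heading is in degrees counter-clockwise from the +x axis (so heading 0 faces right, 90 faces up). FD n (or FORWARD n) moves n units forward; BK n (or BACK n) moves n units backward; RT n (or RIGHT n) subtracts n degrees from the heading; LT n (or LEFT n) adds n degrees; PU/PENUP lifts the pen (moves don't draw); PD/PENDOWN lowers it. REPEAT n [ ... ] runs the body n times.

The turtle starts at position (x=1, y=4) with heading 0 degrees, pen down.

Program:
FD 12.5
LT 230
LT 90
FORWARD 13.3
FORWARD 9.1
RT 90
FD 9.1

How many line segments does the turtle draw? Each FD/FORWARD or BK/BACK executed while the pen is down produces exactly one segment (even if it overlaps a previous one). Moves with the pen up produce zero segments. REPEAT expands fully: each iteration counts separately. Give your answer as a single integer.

Executing turtle program step by step:
Start: pos=(1,4), heading=0, pen down
FD 12.5: (1,4) -> (13.5,4) [heading=0, draw]
LT 230: heading 0 -> 230
LT 90: heading 230 -> 320
FD 13.3: (13.5,4) -> (23.688,-4.549) [heading=320, draw]
FD 9.1: (23.688,-4.549) -> (30.659,-10.398) [heading=320, draw]
RT 90: heading 320 -> 230
FD 9.1: (30.659,-10.398) -> (24.81,-17.369) [heading=230, draw]
Final: pos=(24.81,-17.369), heading=230, 4 segment(s) drawn
Segments drawn: 4

Answer: 4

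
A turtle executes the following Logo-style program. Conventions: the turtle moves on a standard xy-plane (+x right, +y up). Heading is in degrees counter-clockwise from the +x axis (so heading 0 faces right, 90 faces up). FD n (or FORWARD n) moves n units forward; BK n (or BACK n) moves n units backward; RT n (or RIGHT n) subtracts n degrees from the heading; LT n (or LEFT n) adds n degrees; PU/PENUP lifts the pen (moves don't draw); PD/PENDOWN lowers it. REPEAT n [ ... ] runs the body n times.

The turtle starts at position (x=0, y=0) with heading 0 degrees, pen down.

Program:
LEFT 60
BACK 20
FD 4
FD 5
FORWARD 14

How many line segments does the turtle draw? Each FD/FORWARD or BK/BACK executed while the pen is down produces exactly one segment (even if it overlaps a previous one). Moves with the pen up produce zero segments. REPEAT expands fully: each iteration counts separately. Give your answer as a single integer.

Answer: 4

Derivation:
Executing turtle program step by step:
Start: pos=(0,0), heading=0, pen down
LT 60: heading 0 -> 60
BK 20: (0,0) -> (-10,-17.321) [heading=60, draw]
FD 4: (-10,-17.321) -> (-8,-13.856) [heading=60, draw]
FD 5: (-8,-13.856) -> (-5.5,-9.526) [heading=60, draw]
FD 14: (-5.5,-9.526) -> (1.5,2.598) [heading=60, draw]
Final: pos=(1.5,2.598), heading=60, 4 segment(s) drawn
Segments drawn: 4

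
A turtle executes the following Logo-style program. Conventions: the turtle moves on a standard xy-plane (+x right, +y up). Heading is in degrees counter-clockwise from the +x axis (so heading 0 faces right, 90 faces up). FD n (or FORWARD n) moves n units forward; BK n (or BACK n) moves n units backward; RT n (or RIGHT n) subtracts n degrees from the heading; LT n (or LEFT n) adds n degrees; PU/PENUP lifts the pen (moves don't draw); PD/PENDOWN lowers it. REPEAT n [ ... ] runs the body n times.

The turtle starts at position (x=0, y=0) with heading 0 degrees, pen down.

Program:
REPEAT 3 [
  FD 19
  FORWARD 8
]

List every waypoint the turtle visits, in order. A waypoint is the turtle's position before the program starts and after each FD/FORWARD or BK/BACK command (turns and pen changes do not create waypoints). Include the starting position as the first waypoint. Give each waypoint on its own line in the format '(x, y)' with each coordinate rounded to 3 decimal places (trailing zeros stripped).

Executing turtle program step by step:
Start: pos=(0,0), heading=0, pen down
REPEAT 3 [
  -- iteration 1/3 --
  FD 19: (0,0) -> (19,0) [heading=0, draw]
  FD 8: (19,0) -> (27,0) [heading=0, draw]
  -- iteration 2/3 --
  FD 19: (27,0) -> (46,0) [heading=0, draw]
  FD 8: (46,0) -> (54,0) [heading=0, draw]
  -- iteration 3/3 --
  FD 19: (54,0) -> (73,0) [heading=0, draw]
  FD 8: (73,0) -> (81,0) [heading=0, draw]
]
Final: pos=(81,0), heading=0, 6 segment(s) drawn
Waypoints (7 total):
(0, 0)
(19, 0)
(27, 0)
(46, 0)
(54, 0)
(73, 0)
(81, 0)

Answer: (0, 0)
(19, 0)
(27, 0)
(46, 0)
(54, 0)
(73, 0)
(81, 0)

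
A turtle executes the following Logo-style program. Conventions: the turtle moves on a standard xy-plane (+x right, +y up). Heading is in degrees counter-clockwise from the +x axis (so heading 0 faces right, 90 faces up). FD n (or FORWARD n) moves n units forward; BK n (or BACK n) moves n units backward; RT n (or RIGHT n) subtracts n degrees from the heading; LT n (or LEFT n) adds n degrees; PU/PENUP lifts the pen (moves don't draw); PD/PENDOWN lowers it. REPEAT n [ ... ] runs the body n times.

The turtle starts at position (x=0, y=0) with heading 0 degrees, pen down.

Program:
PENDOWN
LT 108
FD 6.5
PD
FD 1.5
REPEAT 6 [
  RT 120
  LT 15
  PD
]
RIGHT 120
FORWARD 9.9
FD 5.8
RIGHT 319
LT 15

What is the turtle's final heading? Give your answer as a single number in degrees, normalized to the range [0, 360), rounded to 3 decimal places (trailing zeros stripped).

Executing turtle program step by step:
Start: pos=(0,0), heading=0, pen down
PD: pen down
LT 108: heading 0 -> 108
FD 6.5: (0,0) -> (-2.009,6.182) [heading=108, draw]
PD: pen down
FD 1.5: (-2.009,6.182) -> (-2.472,7.608) [heading=108, draw]
REPEAT 6 [
  -- iteration 1/6 --
  RT 120: heading 108 -> 348
  LT 15: heading 348 -> 3
  PD: pen down
  -- iteration 2/6 --
  RT 120: heading 3 -> 243
  LT 15: heading 243 -> 258
  PD: pen down
  -- iteration 3/6 --
  RT 120: heading 258 -> 138
  LT 15: heading 138 -> 153
  PD: pen down
  -- iteration 4/6 --
  RT 120: heading 153 -> 33
  LT 15: heading 33 -> 48
  PD: pen down
  -- iteration 5/6 --
  RT 120: heading 48 -> 288
  LT 15: heading 288 -> 303
  PD: pen down
  -- iteration 6/6 --
  RT 120: heading 303 -> 183
  LT 15: heading 183 -> 198
  PD: pen down
]
RT 120: heading 198 -> 78
FD 9.9: (-2.472,7.608) -> (-0.414,17.292) [heading=78, draw]
FD 5.8: (-0.414,17.292) -> (0.792,22.965) [heading=78, draw]
RT 319: heading 78 -> 119
LT 15: heading 119 -> 134
Final: pos=(0.792,22.965), heading=134, 4 segment(s) drawn

Answer: 134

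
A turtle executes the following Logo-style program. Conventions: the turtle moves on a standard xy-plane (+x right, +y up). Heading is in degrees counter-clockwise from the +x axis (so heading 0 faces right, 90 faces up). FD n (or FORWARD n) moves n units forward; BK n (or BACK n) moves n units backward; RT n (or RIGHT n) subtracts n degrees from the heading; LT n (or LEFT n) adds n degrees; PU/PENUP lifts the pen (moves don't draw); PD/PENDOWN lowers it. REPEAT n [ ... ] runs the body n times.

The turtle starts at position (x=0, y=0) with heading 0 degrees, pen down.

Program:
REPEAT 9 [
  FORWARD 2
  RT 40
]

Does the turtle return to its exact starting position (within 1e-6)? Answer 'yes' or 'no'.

Executing turtle program step by step:
Start: pos=(0,0), heading=0, pen down
REPEAT 9 [
  -- iteration 1/9 --
  FD 2: (0,0) -> (2,0) [heading=0, draw]
  RT 40: heading 0 -> 320
  -- iteration 2/9 --
  FD 2: (2,0) -> (3.532,-1.286) [heading=320, draw]
  RT 40: heading 320 -> 280
  -- iteration 3/9 --
  FD 2: (3.532,-1.286) -> (3.879,-3.255) [heading=280, draw]
  RT 40: heading 280 -> 240
  -- iteration 4/9 --
  FD 2: (3.879,-3.255) -> (2.879,-4.987) [heading=240, draw]
  RT 40: heading 240 -> 200
  -- iteration 5/9 --
  FD 2: (2.879,-4.987) -> (1,-5.671) [heading=200, draw]
  RT 40: heading 200 -> 160
  -- iteration 6/9 --
  FD 2: (1,-5.671) -> (-0.879,-4.987) [heading=160, draw]
  RT 40: heading 160 -> 120
  -- iteration 7/9 --
  FD 2: (-0.879,-4.987) -> (-1.879,-3.255) [heading=120, draw]
  RT 40: heading 120 -> 80
  -- iteration 8/9 --
  FD 2: (-1.879,-3.255) -> (-1.532,-1.286) [heading=80, draw]
  RT 40: heading 80 -> 40
  -- iteration 9/9 --
  FD 2: (-1.532,-1.286) -> (0,0) [heading=40, draw]
  RT 40: heading 40 -> 0
]
Final: pos=(0,0), heading=0, 9 segment(s) drawn

Start position: (0, 0)
Final position: (0, 0)
Distance = 0; < 1e-6 -> CLOSED

Answer: yes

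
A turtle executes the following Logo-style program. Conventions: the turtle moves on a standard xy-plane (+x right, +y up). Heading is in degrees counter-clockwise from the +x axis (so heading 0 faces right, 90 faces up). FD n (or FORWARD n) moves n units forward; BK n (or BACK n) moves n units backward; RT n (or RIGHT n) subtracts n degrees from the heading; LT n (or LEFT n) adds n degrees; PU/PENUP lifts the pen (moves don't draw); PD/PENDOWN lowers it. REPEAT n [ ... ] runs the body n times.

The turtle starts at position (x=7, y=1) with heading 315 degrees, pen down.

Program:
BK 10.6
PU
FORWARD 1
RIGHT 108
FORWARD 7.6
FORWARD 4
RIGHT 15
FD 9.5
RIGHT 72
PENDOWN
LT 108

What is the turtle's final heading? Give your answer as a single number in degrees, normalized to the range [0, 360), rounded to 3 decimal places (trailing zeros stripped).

Answer: 228

Derivation:
Executing turtle program step by step:
Start: pos=(7,1), heading=315, pen down
BK 10.6: (7,1) -> (-0.495,8.495) [heading=315, draw]
PU: pen up
FD 1: (-0.495,8.495) -> (0.212,7.788) [heading=315, move]
RT 108: heading 315 -> 207
FD 7.6: (0.212,7.788) -> (-6.56,4.338) [heading=207, move]
FD 4: (-6.56,4.338) -> (-10.124,2.522) [heading=207, move]
RT 15: heading 207 -> 192
FD 9.5: (-10.124,2.522) -> (-19.416,0.547) [heading=192, move]
RT 72: heading 192 -> 120
PD: pen down
LT 108: heading 120 -> 228
Final: pos=(-19.416,0.547), heading=228, 1 segment(s) drawn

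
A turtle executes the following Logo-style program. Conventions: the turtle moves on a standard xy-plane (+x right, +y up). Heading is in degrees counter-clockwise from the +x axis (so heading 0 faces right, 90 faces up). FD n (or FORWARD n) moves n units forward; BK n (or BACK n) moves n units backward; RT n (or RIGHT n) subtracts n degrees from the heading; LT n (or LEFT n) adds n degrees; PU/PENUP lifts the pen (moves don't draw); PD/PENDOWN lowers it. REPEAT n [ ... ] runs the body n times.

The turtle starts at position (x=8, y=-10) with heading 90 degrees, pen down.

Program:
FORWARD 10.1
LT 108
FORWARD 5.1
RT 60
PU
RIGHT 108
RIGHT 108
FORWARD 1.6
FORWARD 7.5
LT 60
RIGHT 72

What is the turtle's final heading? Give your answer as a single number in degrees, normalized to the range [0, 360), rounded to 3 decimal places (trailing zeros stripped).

Executing turtle program step by step:
Start: pos=(8,-10), heading=90, pen down
FD 10.1: (8,-10) -> (8,0.1) [heading=90, draw]
LT 108: heading 90 -> 198
FD 5.1: (8,0.1) -> (3.15,-1.476) [heading=198, draw]
RT 60: heading 198 -> 138
PU: pen up
RT 108: heading 138 -> 30
RT 108: heading 30 -> 282
FD 1.6: (3.15,-1.476) -> (3.482,-3.041) [heading=282, move]
FD 7.5: (3.482,-3.041) -> (5.042,-10.377) [heading=282, move]
LT 60: heading 282 -> 342
RT 72: heading 342 -> 270
Final: pos=(5.042,-10.377), heading=270, 2 segment(s) drawn

Answer: 270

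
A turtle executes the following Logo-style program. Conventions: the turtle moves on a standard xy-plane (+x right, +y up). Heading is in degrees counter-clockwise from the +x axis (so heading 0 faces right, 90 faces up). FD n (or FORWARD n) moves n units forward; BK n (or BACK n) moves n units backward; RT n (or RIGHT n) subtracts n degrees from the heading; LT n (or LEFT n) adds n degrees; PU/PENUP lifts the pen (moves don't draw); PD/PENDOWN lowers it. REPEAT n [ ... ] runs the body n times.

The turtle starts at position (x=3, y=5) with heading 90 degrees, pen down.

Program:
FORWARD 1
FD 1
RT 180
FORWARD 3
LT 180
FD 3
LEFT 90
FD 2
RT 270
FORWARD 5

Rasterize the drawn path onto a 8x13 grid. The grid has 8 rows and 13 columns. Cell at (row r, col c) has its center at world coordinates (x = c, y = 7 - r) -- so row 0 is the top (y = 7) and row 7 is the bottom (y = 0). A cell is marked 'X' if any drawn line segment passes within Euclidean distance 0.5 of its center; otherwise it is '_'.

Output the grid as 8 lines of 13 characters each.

Answer: _XXX_________
_X_X_________
_X_X_________
_X_X_________
_X___________
_X___________
_____________
_____________

Derivation:
Segment 0: (3,5) -> (3,6)
Segment 1: (3,6) -> (3,7)
Segment 2: (3,7) -> (3,4)
Segment 3: (3,4) -> (3,7)
Segment 4: (3,7) -> (1,7)
Segment 5: (1,7) -> (1,2)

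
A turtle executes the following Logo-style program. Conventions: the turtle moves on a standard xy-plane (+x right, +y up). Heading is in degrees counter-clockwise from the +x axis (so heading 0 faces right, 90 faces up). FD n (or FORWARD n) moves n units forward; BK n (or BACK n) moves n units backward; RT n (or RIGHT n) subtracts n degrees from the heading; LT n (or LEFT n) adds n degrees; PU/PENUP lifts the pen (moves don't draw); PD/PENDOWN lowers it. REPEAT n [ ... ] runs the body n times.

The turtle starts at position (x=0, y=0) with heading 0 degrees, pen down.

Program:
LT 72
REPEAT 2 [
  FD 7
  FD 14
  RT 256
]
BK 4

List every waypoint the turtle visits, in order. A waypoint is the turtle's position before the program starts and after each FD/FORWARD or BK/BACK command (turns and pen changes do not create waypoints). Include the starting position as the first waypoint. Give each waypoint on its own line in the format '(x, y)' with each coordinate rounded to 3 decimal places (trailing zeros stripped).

Answer: (0, 0)
(2.163, 6.657)
(6.489, 19.972)
(-0.494, 20.46)
(-14.459, 21.437)
(-15.154, 25.376)

Derivation:
Executing turtle program step by step:
Start: pos=(0,0), heading=0, pen down
LT 72: heading 0 -> 72
REPEAT 2 [
  -- iteration 1/2 --
  FD 7: (0,0) -> (2.163,6.657) [heading=72, draw]
  FD 14: (2.163,6.657) -> (6.489,19.972) [heading=72, draw]
  RT 256: heading 72 -> 176
  -- iteration 2/2 --
  FD 7: (6.489,19.972) -> (-0.494,20.46) [heading=176, draw]
  FD 14: (-0.494,20.46) -> (-14.459,21.437) [heading=176, draw]
  RT 256: heading 176 -> 280
]
BK 4: (-14.459,21.437) -> (-15.154,25.376) [heading=280, draw]
Final: pos=(-15.154,25.376), heading=280, 5 segment(s) drawn
Waypoints (6 total):
(0, 0)
(2.163, 6.657)
(6.489, 19.972)
(-0.494, 20.46)
(-14.459, 21.437)
(-15.154, 25.376)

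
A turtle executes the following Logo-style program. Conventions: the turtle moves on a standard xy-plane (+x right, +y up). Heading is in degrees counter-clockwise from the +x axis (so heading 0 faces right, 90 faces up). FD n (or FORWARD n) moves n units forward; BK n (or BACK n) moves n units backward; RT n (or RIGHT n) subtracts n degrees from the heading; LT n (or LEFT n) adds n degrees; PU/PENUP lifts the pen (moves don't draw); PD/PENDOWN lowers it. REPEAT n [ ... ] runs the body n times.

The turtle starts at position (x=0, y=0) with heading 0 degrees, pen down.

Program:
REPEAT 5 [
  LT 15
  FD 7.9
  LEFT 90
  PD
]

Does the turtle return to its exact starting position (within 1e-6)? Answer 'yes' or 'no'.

Answer: no

Derivation:
Executing turtle program step by step:
Start: pos=(0,0), heading=0, pen down
REPEAT 5 [
  -- iteration 1/5 --
  LT 15: heading 0 -> 15
  FD 7.9: (0,0) -> (7.631,2.045) [heading=15, draw]
  LT 90: heading 15 -> 105
  PD: pen down
  -- iteration 2/5 --
  LT 15: heading 105 -> 120
  FD 7.9: (7.631,2.045) -> (3.681,8.886) [heading=120, draw]
  LT 90: heading 120 -> 210
  PD: pen down
  -- iteration 3/5 --
  LT 15: heading 210 -> 225
  FD 7.9: (3.681,8.886) -> (-1.905,3.3) [heading=225, draw]
  LT 90: heading 225 -> 315
  PD: pen down
  -- iteration 4/5 --
  LT 15: heading 315 -> 330
  FD 7.9: (-1.905,3.3) -> (4.936,-0.65) [heading=330, draw]
  LT 90: heading 330 -> 60
  PD: pen down
  -- iteration 5/5 --
  LT 15: heading 60 -> 75
  FD 7.9: (4.936,-0.65) -> (6.981,6.981) [heading=75, draw]
  LT 90: heading 75 -> 165
  PD: pen down
]
Final: pos=(6.981,6.981), heading=165, 5 segment(s) drawn

Start position: (0, 0)
Final position: (6.981, 6.981)
Distance = 9.873; >= 1e-6 -> NOT closed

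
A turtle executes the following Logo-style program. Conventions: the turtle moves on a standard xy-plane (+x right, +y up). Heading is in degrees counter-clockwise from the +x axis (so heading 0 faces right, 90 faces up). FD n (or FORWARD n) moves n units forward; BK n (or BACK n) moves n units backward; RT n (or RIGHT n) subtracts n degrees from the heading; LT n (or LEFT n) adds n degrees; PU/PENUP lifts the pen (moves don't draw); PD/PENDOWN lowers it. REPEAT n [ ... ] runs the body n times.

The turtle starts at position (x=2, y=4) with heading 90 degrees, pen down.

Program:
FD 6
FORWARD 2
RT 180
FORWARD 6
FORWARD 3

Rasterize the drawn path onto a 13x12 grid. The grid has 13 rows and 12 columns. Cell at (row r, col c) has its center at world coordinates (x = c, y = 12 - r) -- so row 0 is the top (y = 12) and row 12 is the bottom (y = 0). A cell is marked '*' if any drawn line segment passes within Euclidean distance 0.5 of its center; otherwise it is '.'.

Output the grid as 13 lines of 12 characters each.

Segment 0: (2,4) -> (2,10)
Segment 1: (2,10) -> (2,12)
Segment 2: (2,12) -> (2,6)
Segment 3: (2,6) -> (2,3)

Answer: ..*.........
..*.........
..*.........
..*.........
..*.........
..*.........
..*.........
..*.........
..*.........
..*.........
............
............
............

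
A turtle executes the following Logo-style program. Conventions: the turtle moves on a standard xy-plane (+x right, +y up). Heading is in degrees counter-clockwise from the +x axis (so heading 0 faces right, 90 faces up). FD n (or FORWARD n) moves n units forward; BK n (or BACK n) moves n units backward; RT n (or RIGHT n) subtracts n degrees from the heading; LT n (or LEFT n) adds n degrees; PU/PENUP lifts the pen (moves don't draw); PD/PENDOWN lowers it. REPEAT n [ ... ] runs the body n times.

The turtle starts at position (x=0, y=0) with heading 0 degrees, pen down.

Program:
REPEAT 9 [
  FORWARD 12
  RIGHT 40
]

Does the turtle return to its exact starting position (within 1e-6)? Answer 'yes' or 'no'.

Answer: yes

Derivation:
Executing turtle program step by step:
Start: pos=(0,0), heading=0, pen down
REPEAT 9 [
  -- iteration 1/9 --
  FD 12: (0,0) -> (12,0) [heading=0, draw]
  RT 40: heading 0 -> 320
  -- iteration 2/9 --
  FD 12: (12,0) -> (21.193,-7.713) [heading=320, draw]
  RT 40: heading 320 -> 280
  -- iteration 3/9 --
  FD 12: (21.193,-7.713) -> (23.276,-19.531) [heading=280, draw]
  RT 40: heading 280 -> 240
  -- iteration 4/9 --
  FD 12: (23.276,-19.531) -> (17.276,-29.923) [heading=240, draw]
  RT 40: heading 240 -> 200
  -- iteration 5/9 --
  FD 12: (17.276,-29.923) -> (6,-34.028) [heading=200, draw]
  RT 40: heading 200 -> 160
  -- iteration 6/9 --
  FD 12: (6,-34.028) -> (-5.276,-29.923) [heading=160, draw]
  RT 40: heading 160 -> 120
  -- iteration 7/9 --
  FD 12: (-5.276,-29.923) -> (-11.276,-19.531) [heading=120, draw]
  RT 40: heading 120 -> 80
  -- iteration 8/9 --
  FD 12: (-11.276,-19.531) -> (-9.193,-7.713) [heading=80, draw]
  RT 40: heading 80 -> 40
  -- iteration 9/9 --
  FD 12: (-9.193,-7.713) -> (0,0) [heading=40, draw]
  RT 40: heading 40 -> 0
]
Final: pos=(0,0), heading=0, 9 segment(s) drawn

Start position: (0, 0)
Final position: (0, 0)
Distance = 0; < 1e-6 -> CLOSED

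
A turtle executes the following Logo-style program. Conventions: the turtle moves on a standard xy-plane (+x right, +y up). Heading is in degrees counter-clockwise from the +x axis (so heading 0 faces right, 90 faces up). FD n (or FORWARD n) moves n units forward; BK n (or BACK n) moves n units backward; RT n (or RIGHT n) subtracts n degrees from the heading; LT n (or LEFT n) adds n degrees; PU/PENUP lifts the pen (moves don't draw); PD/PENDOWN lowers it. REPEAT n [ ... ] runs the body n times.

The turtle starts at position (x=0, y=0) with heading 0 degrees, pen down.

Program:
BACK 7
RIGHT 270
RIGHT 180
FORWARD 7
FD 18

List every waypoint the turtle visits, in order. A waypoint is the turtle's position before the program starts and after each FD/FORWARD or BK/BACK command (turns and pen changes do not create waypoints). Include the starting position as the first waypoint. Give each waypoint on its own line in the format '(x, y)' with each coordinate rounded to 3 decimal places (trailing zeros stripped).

Answer: (0, 0)
(-7, 0)
(-7, -7)
(-7, -25)

Derivation:
Executing turtle program step by step:
Start: pos=(0,0), heading=0, pen down
BK 7: (0,0) -> (-7,0) [heading=0, draw]
RT 270: heading 0 -> 90
RT 180: heading 90 -> 270
FD 7: (-7,0) -> (-7,-7) [heading=270, draw]
FD 18: (-7,-7) -> (-7,-25) [heading=270, draw]
Final: pos=(-7,-25), heading=270, 3 segment(s) drawn
Waypoints (4 total):
(0, 0)
(-7, 0)
(-7, -7)
(-7, -25)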